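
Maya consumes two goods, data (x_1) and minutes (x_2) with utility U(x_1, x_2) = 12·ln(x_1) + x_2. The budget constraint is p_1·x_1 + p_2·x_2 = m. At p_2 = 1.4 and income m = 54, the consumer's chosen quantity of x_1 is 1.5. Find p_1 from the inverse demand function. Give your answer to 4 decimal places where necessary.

p_1 = 11.2

MU_x_1 = 12/x_1, MU_x_2 = 1. Tangency: 12/x_1 = p_1/p_2.
So x_1*(p_1,p_2) = 12·p_2/p_1, independent of income; and x_2* = (m − 12·p_2)/p_2.
Set x_1* = 1.5 in the demand function and solve for p_1: p_1 = 11.2.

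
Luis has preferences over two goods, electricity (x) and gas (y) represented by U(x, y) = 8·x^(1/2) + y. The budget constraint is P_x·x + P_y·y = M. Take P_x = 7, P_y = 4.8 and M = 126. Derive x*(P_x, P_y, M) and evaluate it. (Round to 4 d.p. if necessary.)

MU_x = 4/√x, MU_y = 1. Tangency: 4/√x = P_x/P_y.
Thus x* = (4·P_y/P_x)² — independent of M — with the rest of income spent on y.
Plugging in: x* = (4·4.8/7)² = 7.5233.

x* = 7.5233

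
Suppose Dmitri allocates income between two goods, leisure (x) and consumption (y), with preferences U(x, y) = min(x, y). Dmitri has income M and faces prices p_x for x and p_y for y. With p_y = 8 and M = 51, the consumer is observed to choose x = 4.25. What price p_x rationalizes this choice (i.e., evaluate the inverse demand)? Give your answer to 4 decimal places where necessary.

p_x = 4

Leontief preferences: the optimum is at the kink where x/1 = y/1, i.e. y = x.
Budget: p_x·x + p_y·x = M, so (p_x + p_y)·x = M.
Demand: x*(p_x,p_y,M) = M/(p_x + p_y), y* = M/(p_x + p_y).
Set x* = 4.25 in the demand function and solve for p_x: p_x = 4.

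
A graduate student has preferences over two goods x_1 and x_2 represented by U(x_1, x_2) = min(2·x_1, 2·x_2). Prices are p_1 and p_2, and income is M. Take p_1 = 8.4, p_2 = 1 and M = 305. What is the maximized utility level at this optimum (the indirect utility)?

V = 64.8936

With perfect complements, no substitution: consume in ratio x_1:x_2 = 2:2.
Budget: p_1·x_1 + p_2·x_1 = M, so (2·p_1 + 2·p_2)·x_1 = 2·M.
Demand: x_1*(p_1,p_2,M) = 2·M/(2·p_1 + 2·p_2), x_2* = 2·M/(2·p_1 + 2·p_2).
Here 2·8.4 + 2·1 = 18.8, giving x_1* = 32.4468 and x_2* = 32.4468.
Utility at the optimum: U(32.4468, 32.4468) = 64.8936.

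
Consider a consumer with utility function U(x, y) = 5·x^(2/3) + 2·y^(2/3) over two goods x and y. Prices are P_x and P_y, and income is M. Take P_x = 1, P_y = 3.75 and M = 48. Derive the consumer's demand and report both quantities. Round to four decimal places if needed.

x* = 47.7825, y* = 0.058

From the CES first-order condition, (5/2)·(y/x)^(1/3) = P_x/P_y.
Solve for the ratio: y/x = [(2/5)·P_x/P_y]^(3).
With the ratio pinned down, the budget gives x* = M/(P_x + P_y·(y/x)) and y* = (y/x)·x*.
Numerically y/x = 0.001214, so x* = 48/(1 + 3.75·0.001214) = 47.7825 and y* = 0.001214·47.7825 = 0.058.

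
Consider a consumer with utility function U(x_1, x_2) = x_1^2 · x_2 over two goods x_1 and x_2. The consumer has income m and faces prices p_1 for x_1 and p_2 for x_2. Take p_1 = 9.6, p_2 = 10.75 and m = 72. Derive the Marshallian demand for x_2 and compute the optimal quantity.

x_2* = 2.2326

MU_x_1/MU_x_2 = (2·x_2)/(x_1); tangency sets this equal to p_1/p_2.
So 2·p_2·x_2 = p_1·x_1; combined with the budget, a share 2/3 of income goes to x_1.
Demand: x_1*(p_1,p_2,m) = 2/3·m/p_1 and x_2* = 1/3·m/p_2.
At p_1=9.6, p_2=10.75, m=72: x_2* = 1/3·72/10.75 = 2.2326.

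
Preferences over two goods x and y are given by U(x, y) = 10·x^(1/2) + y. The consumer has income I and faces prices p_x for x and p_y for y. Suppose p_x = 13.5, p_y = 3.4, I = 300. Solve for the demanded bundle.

Set MRS = p_x/p_y: 5·x^(−1/2) = p_x/p_y.
Thus x* = (5·p_y/p_x)² — independent of I — with the rest of income spent on y.
Plugging in: x* = (5·3.4/13.5)² = 1.5857, y* = 81.939.

x* = 1.5857, y* = 81.939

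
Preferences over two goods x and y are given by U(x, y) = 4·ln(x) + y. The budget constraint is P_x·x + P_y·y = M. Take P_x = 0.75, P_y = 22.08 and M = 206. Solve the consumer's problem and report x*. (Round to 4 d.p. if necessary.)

x* = 117.76

MU_x = 4/x, MU_y = 1. Tangency: 4/x = P_x/P_y.
So x*(P_x,P_y) = 4·P_y/P_x, independent of income; and y* = (M − 4·P_y)/P_y.
At the given prices: x* = 4·22.08/0.75 = 117.76.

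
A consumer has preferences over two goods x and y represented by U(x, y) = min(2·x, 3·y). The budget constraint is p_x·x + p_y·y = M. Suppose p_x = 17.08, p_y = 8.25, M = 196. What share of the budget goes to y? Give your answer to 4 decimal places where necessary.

share on y = 0.2436

Demand: x*(p_x,p_y,M) = 3·M/(3·p_x + 2·p_y), y* = 2·M/(3·p_x + 2·p_y).
Here 3·17.08 + 2·8.25 = 67.74, giving x* = 8.6802 and y* = 5.7868.
Expenditure on y: 8.25·5.7868 = 47.7414; share = 0.2436.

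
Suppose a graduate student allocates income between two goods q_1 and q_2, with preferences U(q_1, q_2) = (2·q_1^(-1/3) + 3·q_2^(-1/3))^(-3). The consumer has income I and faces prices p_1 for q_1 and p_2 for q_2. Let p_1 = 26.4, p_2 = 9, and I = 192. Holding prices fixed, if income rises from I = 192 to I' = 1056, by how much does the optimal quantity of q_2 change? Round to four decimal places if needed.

MRS = MU_q_1/MU_q_2 = (2/3)·(q_2/q_1)^(4/3). Set equal to p_1/p_2.
Solve for the ratio: q_2/q_1 = [(3/2)·p_1/p_2]^(0.75).
With the ratio pinned down, the budget gives q_1* = I/(p_1 + p_2·(q_2/q_1)) and q_2* = (q_2/q_1)·q_1*.
Numerically q_2/q_1 = 3.038012, so q_1* = 192/(26.4 + 9·3.038012) = 3.5726 and q_2* = 3.038012·3.5726 = 10.8537.
At I' = 1056: q_2* = 59.6951. Change: 59.6951 − 10.8537 = 48.8414.

Δq_2* = 48.8414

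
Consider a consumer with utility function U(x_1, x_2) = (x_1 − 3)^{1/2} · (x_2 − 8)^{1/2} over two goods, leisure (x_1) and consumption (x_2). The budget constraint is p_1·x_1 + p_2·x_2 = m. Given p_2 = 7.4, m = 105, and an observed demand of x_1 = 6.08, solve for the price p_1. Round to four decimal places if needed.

p_1 = 5

MRS = (x_2−8)/(x_1−3). Tangency with p_1/p_2 gives x_2−8 = (p_1/p_2)·(x_1−3).
Substituting into the budget: x_1* = 3 + 0.5·(m − 3·p_1 − 8·p_2)/p_1, and x_2* = 8 + 0.5·(…)/p_2.
Set x_1* = 6.08 in the demand function and solve for p_1: p_1 = 5.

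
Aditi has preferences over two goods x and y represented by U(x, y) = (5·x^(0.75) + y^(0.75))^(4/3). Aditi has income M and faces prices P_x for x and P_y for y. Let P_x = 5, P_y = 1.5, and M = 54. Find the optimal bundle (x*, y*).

MU_x ∝ 5·x^(-0.25), MU_y ∝ y^(-0.25), so MRS = 5·(y/x)^(0.25) = P_x/P_y.
Hence y/x = ((1/5)·P_x/P_y)^(1/(0.25)), i.e. raised to the 4 power.
Substitute y = (y/x)·x into the budget: x* = M/(P_x + P_y·(y/x)).
Numerically y/x = 0.197531, so x* = 54/(5 + 1.5·0.197531) = 10.1958 and y* = 0.197531·10.1958 = 2.014.

x* = 10.1958, y* = 2.014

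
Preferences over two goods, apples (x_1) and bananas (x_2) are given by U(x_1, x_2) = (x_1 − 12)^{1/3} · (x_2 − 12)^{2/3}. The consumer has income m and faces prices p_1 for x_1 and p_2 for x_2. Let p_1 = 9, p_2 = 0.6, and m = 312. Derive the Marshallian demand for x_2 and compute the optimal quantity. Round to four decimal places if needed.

MRS = (1/2)·(x_2−12)/(x_1−12). Tangency with p_1/p_2 gives x_2−12 = 2·(p_1/p_2)·(x_1−12).
After buying the subsistence bundle (12, 12), a share 1/3 of the remaining income goes to x_1: x_1* = 12 + 1/3·(m − 12p_1 − 12p_2)/p_1.
Discretionary income = 312 − 12·9 − 12·0.6 = 196.8; x_2* = 12 + 2/3·196.8/0.6 = 230.6667.

x_2* = 230.6667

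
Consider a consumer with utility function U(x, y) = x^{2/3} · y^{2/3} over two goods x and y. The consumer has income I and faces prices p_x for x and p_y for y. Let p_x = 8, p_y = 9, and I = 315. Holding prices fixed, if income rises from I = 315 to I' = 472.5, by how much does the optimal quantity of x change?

At p_x=8, p_y=9, I=315: x* = 0.5·315/8 = 19.6875.
At I' = 472.5: x* = 29.5312. Change: 29.5312 − 19.6875 = 9.8438.

Δx* = 9.8438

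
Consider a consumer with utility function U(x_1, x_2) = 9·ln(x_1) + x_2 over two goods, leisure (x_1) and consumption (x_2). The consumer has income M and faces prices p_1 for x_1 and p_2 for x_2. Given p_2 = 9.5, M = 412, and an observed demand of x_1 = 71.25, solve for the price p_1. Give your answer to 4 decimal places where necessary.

MU_x_1 = 9/x_1, MU_x_2 = 1. Tangency: 9/x_1 = p_1/p_2.
So x_1*(p_1,p_2) = 9·p_2/p_1, independent of income; and x_2* = (M − 9·p_2)/p_2.
Set x_1* = 71.25 in the demand function and solve for p_1: p_1 = 1.2.

p_1 = 1.2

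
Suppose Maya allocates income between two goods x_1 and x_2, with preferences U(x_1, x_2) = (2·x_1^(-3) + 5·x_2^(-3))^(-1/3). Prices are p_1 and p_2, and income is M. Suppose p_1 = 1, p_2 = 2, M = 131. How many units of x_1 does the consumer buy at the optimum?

x_1* = 42.0581

With the ratio pinned down, the budget gives x_1* = M/(p_1 + p_2·(x_2/x_1)) and x_2* = (x_2/x_1)·x_1*.
Numerically x_2/x_1 = 1.057371, so x_1* = 131/(1 + 2·1.057371) = 42.0581.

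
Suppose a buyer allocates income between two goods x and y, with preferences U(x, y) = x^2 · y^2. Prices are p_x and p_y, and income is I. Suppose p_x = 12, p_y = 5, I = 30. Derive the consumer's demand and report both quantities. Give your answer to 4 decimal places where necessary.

x* = 1.25, y* = 3

MU_x/MU_y = (2·y)/(2·x); tangency sets this equal to p_x/p_y.
Rearranging, p_y·y = p_x·x. Substituting into the budget gives p_x·x·(1 + 1) = I.
Demand: x*(p_x,p_y,I) = 0.5·I/p_x and y* = 0.5·I/p_y.
At p_x=12, p_y=5, I=30: x* = 0.5·30/12 = 1.25, y* = 3.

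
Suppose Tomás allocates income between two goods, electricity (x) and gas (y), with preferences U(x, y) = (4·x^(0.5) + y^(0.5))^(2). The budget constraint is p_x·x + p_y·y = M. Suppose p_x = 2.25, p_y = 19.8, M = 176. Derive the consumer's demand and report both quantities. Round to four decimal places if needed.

MRS = MU_x/MU_y = 4·(y/x)^(0.5). Set equal to p_x/p_y.
Hence y/x = ((1/4)·p_x/p_y)^(1/(0.5)), i.e. raised to the 2 power.
Substitute y = (y/x)·x into the budget: x* = M/(p_x + p_y·(y/x)).
Numerically y/x = 0.000807, so x* = 176/(2.25 + 19.8·0.000807) = 77.6706 and y* = 0.000807·77.6706 = 0.0627.

x* = 77.6706, y* = 0.0627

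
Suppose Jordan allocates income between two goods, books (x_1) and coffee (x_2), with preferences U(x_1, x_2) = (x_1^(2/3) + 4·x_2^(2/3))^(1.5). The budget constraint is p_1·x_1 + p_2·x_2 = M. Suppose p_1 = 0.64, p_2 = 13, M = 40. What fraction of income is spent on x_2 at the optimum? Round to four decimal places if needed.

MU_x_1 ∝ x_1^(-1/3), MU_x_2 ∝ 4·x_2^(-1/3), so MRS = (1/4)·(x_2/x_1)^(1/3) = p_1/p_2.
Solve for the ratio: x_2/x_1 = [4·p_1/p_2]^(3).
With the ratio pinned down, the budget gives x_1* = M/(p_1 + p_2·(x_2/x_1)) and x_2* = (x_2/x_1)·x_1*.
Numerically x_2/x_1 = 0.007636, so x_1* = 40/(0.64 + 13·0.007636) = 54.1072 and x_2* = 0.007636·54.1072 = 0.4132.
Expenditure on x_2: 13·0.4132 = 5.3714; share = 0.1343.

share on x_2 = 0.1343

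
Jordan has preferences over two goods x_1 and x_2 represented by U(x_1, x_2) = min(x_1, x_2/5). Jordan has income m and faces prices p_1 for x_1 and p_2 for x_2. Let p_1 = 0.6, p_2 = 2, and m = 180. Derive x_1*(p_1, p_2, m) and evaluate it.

Leontief preferences: the optimum is at the kink where x_1/1 = x_2/5, i.e. x_2 = 5·x_1.
Budget: p_1·x_1 + p_2·5·x_1 = m, so (p_1 + 5·p_2)·x_1 = m.
Demand: x_1*(p_1,p_2,m) = m/(p_1 + 5·p_2), x_2* = 5·m/(p_1 + 5·p_2).
Here 0.6 + 5·2 = 10.6, giving x_1* = 16.9811.

x_1* = 16.9811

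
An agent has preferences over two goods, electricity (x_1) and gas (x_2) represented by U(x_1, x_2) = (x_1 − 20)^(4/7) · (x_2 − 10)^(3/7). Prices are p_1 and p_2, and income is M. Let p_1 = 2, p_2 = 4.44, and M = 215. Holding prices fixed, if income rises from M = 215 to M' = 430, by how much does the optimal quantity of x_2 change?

Let x_1' = x_1−20, x_2' = x_2−10. MRS = (4/3)·x_2'/x_1' = p_1/p_2.
Substituting into the budget: x_1* = 20 + 4/7·(M − 20·p_1 − 10·p_2)/p_1, and x_2* = 10 + 3/7·(…)/p_2.
Discretionary income = 215 − 20·2 − 10·4.44 = 130.6; x_2* = 10 + 3/7·130.6/4.44 = 22.6062.
At M' = 430: x_2* = 43.3591. Change: 43.3591 − 22.6062 = 20.7529.

Δx_2* = 20.7529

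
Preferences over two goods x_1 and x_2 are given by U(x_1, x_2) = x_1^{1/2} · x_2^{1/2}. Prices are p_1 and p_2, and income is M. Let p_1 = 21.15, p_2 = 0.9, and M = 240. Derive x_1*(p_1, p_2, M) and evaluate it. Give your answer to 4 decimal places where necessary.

Tangency: MRS = x_2/x_1 = p_1/p_2.
Rearranging, p_2·x_2 = p_1·x_1. Substituting into the budget gives p_1·x_1·(1 + 1) = M.
Demand: x_1*(p_1,p_2,M) = 0.5·M/p_1 and x_2* = 0.5·M/p_2.
At p_1=21.15, p_2=0.9, M=240: x_1* = 0.5·240/21.15 = 5.6738.

x_1* = 5.6738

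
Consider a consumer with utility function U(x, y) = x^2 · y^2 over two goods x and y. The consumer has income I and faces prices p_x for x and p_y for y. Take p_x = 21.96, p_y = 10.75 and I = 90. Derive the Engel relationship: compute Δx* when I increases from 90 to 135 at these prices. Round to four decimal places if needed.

Δx* = 1.0246

The MRS is y/x. Set MRS = p_x/p_y.
So 2·p_y·y = 2·p_x·x; combined with the budget, a share 0.5 of income goes to x.
Demand: x*(p_x,p_y,I) = 0.5·I/p_x and y* = 0.5·I/p_y.
At p_x=21.96, p_y=10.75, I=90: x* = 0.5·90/21.96 = 2.0492.
At I' = 135: x* = 3.0738. Change: 3.0738 − 2.0492 = 1.0246.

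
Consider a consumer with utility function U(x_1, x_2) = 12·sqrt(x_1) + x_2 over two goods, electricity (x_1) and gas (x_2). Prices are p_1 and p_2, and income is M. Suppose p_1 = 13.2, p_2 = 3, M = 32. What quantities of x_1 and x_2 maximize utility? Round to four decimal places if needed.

x_1* = 1.8595, x_2* = 2.4848

MU_x_1 = 6/√x_1, MU_x_2 = 1. Tangency: 6/√x_1 = p_1/p_2.
Solve: √x_1 = 6·p_2/p_1, so x_1*(p_1,p_2) = (6·p_2/p_1)², and x_2* = (M − p_1·x_1*)/p_2.
Plugging in: x_1* = (6·3/13.2)² = 1.8595, x_2* = 2.4848.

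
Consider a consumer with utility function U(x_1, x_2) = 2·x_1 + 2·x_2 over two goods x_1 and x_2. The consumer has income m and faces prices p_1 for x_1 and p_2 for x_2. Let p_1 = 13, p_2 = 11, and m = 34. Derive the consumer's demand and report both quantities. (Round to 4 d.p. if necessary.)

x_1* = 0, x_2* = 3.0909

Linear utility — the consumer picks whichever good has higher MU/price: 2/13 = 0.1538 vs 2/11 = 0.1818.
x_2 gives more utility per dollar, so spend all income on x_2: x_2* = m/p_2, x_1* = 0.
Numerically: x_1* = 0, x_2* = 3.0909.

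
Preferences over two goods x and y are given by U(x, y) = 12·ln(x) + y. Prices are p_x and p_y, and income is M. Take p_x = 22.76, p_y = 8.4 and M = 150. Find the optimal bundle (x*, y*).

x* = 4.4288, y* = 5.8571

So x*(p_x,p_y) = 12·p_y/p_x, independent of income; and y* = (M − 12·p_y)/p_y.
At the given prices: x* = 12·8.4/22.76 = 4.4288, and y* = 5.8571.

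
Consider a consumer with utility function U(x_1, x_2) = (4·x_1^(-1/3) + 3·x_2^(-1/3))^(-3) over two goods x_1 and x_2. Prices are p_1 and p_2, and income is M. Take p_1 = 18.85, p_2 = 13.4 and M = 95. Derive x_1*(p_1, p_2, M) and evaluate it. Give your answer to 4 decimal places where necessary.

MU_x_1 ∝ 4·x_1^(-4/3), MU_x_2 ∝ 3·x_2^(-4/3), so MRS = (4/3)·(x_2/x_1)^(4/3) = p_1/p_2.
Solve for the ratio: x_2/x_1 = [(3/4)·p_1/p_2]^(0.75).
With the ratio pinned down, the budget gives x_1* = M/(p_1 + p_2·(x_2/x_1)) and x_2* = (x_2/x_1)·x_1*.
Numerically x_2/x_1 = 1.041, so x_1* = 95/(18.85 + 13.4·1.041) = 2.8964.

x_1* = 2.8964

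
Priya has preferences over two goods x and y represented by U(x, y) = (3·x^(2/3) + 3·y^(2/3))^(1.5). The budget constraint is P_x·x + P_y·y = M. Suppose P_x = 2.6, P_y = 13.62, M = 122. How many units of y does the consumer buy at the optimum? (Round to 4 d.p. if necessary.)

y* = 0.3149

From the CES first-order condition, (y/x)^(1/3) = P_x/P_y.
Hence y/x = (P_x/P_y)^(1/(1/3)), i.e. raised to the 3 power.
With the ratio pinned down, the budget gives x* = M/(P_x + P_y·(y/x)) and y* = (y/x)·x*.
Numerically y/x = 0.006956, so x* = 122/(2.6 + 13.62·0.006956) = 45.2733 and y* = 0.006956·45.2733 = 0.3149.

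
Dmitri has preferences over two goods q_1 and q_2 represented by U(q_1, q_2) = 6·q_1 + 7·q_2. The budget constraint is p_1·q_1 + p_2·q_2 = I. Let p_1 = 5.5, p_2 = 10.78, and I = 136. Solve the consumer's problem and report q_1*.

q_1* = 24.7273

Perfect substitutes: compare marginal utility per dollar. 6/p_1 vs 7/p_2 → 1.0909 vs 0.6494.
q_1 gives more utility per dollar, so spend all income on q_1: q_1* = I/p_1, q_2* = 0.
Numerically: q_1* = 24.7273, q_2* = 0.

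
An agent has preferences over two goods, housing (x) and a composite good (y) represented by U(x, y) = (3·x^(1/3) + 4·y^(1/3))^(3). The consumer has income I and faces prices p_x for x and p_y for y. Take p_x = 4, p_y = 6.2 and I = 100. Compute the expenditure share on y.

MRS = MU_x/MU_y = (3/4)·(y/x)^(2/3). Set equal to p_x/p_y.
Hence y/x = ((4/3)·p_x/p_y)^(1/(2/3)), i.e. raised to the 1.5 power.
Substitute y = (y/x)·x into the budget: x* = I/(p_x + p_y·(y/x)).
Numerically y/x = 0.79783, so x* = 100/(4 + 6.2·0.79783) = 11.1775 and y* = 0.79783·11.1775 = 8.9177.
Expenditure on y: 6.2·8.9177 = 55.29; share = 0.5529.

share on y = 0.5529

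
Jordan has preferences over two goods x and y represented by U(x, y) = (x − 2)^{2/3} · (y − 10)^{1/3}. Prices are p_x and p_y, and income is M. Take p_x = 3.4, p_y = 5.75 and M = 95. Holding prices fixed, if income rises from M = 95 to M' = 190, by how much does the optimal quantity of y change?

Δy* = 5.5072

MRS = 2·(y−10)/(x−2). Tangency with p_x/p_y gives y−10 = (1/2)·(p_x/p_y)·(x−2).
Substituting into the budget: x* = 2 + 2/3·(M − 2·p_x − 10·p_y)/p_x, and y* = 10 + 1/3·(…)/p_y.
Discretionary income = 95 − 2·3.4 − 10·5.75 = 30.7; y* = 10 + 1/3·30.7/5.75 = 11.7797.
At M' = 190: y* = 17.287. Change: 17.287 − 11.7797 = 5.5072.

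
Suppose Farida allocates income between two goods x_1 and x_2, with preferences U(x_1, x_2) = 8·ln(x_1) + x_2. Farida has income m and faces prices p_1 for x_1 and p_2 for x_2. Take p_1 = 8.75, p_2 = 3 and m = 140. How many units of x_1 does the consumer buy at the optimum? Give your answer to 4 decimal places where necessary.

So x_1*(p_1,p_2) = 8·p_2/p_1, independent of income; and x_2* = (m − 8·p_2)/p_2.
At the given prices: x_1* = 8·3/8.75 = 2.7429.

x_1* = 2.7429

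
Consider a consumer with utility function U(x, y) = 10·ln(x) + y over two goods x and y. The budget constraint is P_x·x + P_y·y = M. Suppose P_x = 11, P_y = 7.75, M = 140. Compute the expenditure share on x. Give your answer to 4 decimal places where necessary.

MU_x = 10/x, MU_y = 1. Tangency: 10/x = P_x/P_y.
So x*(P_x,P_y) = 10·P_y/P_x, independent of income; and y* = (M − 10·P_y)/P_y.
At the given prices: x* = 10·7.75/11 = 7.0455, and y* = 8.0645.
Expenditure on x: 11·7.0455 = 77.5; share = 0.5536.

share on x = 0.5536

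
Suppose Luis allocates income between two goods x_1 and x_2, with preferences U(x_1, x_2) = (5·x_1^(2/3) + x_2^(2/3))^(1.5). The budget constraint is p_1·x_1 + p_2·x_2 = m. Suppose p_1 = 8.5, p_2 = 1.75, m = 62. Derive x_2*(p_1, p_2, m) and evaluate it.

MRS = MU_x_1/MU_x_2 = 5·(x_2/x_1)^(1/3). Set equal to p_1/p_2.
Hence x_2/x_1 = ((1/5)·p_1/p_2)^(1/(1/3)), i.e. raised to the 3 power.
Substitute x_2 = (x_2/x_1)·x_1 into the budget: x_1* = m/(p_1 + p_2·(x_2/x_1)).
Numerically x_2/x_1 = 0.916711, so x_1* = 62/(8.5 + 1.75·0.916711) = 6.136 and x_2* = 0.916711·6.136 = 5.625.

x_2* = 5.625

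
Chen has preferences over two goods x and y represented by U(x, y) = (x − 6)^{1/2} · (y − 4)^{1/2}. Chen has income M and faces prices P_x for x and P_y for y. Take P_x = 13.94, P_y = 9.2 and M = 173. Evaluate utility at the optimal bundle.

This is Cobb-Douglas in (x−6, y−4): tangency gives 0.5·P_y·(y−4) = 0.5·P_x·(x−6).
After buying the subsistence bundle (6, 4), a share 0.5 of the remaining income goes to x: x* = 6 + 0.5·(M − 6P_x − 4P_y)/P_x.
Discretionary income = 173 − 6·13.94 − 4·9.2 = 52.56; x* = 6 + 0.5·52.56/13.94 = 7.8852; y* = 4 + 0.5·52.56/9.2 = 6.8565.
Utility at the optimum: U(7.8852, 6.8565) = 2.3206.

V = 2.3206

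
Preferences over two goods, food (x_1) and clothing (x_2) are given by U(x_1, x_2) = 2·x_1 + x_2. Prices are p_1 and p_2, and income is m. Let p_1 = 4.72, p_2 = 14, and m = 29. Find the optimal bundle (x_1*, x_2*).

x_1* = 6.1441, x_2* = 0

Perfect substitutes: compare marginal utility per dollar. 2/p_1 vs 1/p_2 → 0.4237 vs 0.0714.
x_1 gives more utility per dollar, so spend all income on x_1: x_1* = m/p_1, x_2* = 0.
Numerically: x_1* = 6.1441, x_2* = 0.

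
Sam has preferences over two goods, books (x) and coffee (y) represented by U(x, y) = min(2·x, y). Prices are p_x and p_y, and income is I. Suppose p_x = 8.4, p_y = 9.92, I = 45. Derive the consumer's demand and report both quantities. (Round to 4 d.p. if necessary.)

x* = 1.5935, y* = 3.187

Leontief preferences: the optimum is at the kink where x/1 = y/2, i.e. y = 2·x.
Budget: p_x·x + p_y·2·x = I, so (p_x + 2·p_y)·x = I.
Demand: x*(p_x,p_y,I) = I/(p_x + 2·p_y), y* = 2·I/(p_x + 2·p_y).
Here 8.4 + 2·9.92 = 28.24, giving x* = 1.5935 and y* = 3.187.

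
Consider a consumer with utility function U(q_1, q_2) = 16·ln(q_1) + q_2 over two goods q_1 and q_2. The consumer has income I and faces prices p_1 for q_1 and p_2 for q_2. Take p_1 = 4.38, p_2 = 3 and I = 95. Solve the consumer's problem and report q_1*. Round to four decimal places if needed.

Set MRS = p_1/p_2: (16/q_1)/1 = p_1/p_2.
So q_1*(p_1,p_2) = 16·p_2/p_1, independent of income; and q_2* = (I − 16·p_2)/p_2.
At the given prices: q_1* = 16·3/4.38 = 10.9589.

q_1* = 10.9589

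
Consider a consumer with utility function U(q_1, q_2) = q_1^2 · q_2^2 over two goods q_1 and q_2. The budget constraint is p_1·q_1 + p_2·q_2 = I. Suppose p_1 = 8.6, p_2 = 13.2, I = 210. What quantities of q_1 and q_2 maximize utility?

Demand: q_1*(p_1,p_2,I) = 0.5·I/p_1 and q_2* = 0.5·I/p_2.
At p_1=8.6, p_2=13.2, I=210: q_1* = 0.5·210/8.6 = 12.2093, q_2* = 7.9545.

q_1* = 12.2093, q_2* = 7.9545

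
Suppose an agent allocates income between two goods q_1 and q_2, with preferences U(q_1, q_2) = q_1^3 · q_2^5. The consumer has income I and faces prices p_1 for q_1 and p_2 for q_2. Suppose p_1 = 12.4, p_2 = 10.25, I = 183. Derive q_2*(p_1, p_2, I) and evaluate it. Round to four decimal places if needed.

Tangency: MRS = (3/5)·q_2/q_1 = p_1/p_2.
Rearranging, p_2·q_2 = (5/3)·p_1·q_1. Substituting into the budget gives p_1·q_1·(1 + (5/3)) = I.
Demand: q_1*(p_1,p_2,I) = 0.375·I/p_1 and q_2* = 0.625·I/p_2.
At p_1=12.4, p_2=10.25, I=183: q_2* = 0.625·183/10.25 = 11.1585.

q_2* = 11.1585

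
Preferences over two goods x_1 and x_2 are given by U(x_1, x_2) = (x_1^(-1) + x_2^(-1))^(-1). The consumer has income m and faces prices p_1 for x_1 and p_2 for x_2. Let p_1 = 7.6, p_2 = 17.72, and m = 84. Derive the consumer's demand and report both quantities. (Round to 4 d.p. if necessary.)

MRS = MU_x_1/MU_x_2 = (x_2/x_1)^(2). Set equal to p_1/p_2.
Solve for the ratio: x_2/x_1 = [p_1/p_2]^(0.5).
Substitute x_2 = (x_2/x_1)·x_1 into the budget: x_1* = m/(p_1 + p_2·(x_2/x_1)).
Numerically x_2/x_1 = 0.6549, so x_1* = 84/(7.6 + 17.72·0.6549) = 4.3739 and x_2* = 0.6549·4.3739 = 2.8645.

x_1* = 4.3739, x_2* = 2.8645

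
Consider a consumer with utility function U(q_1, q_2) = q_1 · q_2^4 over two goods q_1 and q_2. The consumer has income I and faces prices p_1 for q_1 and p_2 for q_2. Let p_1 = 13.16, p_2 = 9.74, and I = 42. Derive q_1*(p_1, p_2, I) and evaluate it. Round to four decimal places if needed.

Tangency: MRS = (1/4)·q_2/q_1 = p_1/p_2.
Rearranging, p_2·q_2 = 4·p_1·q_1. Substituting into the budget gives p_1·q_1·(1 + 4) = I.
Demand: q_1*(p_1,p_2,I) = 0.2·I/p_1 and q_2* = 0.8·I/p_2.
At p_1=13.16, p_2=9.74, I=42: q_1* = 0.2·42/13.16 = 0.6383.

q_1* = 0.6383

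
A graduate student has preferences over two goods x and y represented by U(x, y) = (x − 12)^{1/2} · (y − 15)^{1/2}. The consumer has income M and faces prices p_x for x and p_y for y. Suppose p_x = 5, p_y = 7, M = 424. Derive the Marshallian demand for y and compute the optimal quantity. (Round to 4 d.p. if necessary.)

This is Cobb-Douglas in (x−12, y−15): tangency gives 0.5·p_y·(y−15) = 0.5·p_x·(x−12).
After buying the subsistence bundle (12, 15), a share 0.5 of the remaining income goes to x: x* = 12 + 0.5·(M − 12p_x − 15p_y)/p_x.
Discretionary income = 424 − 12·5 − 15·7 = 259; y* = 15 + 0.5·259/7 = 33.5.

y* = 33.5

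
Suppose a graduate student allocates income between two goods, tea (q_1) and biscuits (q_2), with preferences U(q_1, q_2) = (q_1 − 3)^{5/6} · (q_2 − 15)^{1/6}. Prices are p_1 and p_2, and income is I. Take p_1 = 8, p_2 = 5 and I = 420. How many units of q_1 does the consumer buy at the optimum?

q_1* = 36.4375

MRS = 5·(q_2−15)/(q_1−3). Tangency with p_1/p_2 gives q_2−15 = (1/5)·(p_1/p_2)·(q_1−3).
Substituting into the budget: q_1* = 3 + 5/6·(I − 3·p_1 − 15·p_2)/p_1, and q_2* = 15 + 1/6·(…)/p_2.
Discretionary income = 420 − 3·8 − 15·5 = 321; q_1* = 3 + 5/6·321/8 = 36.4375.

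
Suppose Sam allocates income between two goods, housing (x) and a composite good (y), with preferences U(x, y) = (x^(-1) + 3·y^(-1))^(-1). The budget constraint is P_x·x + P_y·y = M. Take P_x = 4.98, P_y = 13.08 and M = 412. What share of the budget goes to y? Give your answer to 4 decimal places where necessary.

share on y = 0.7373

From the CES first-order condition, (1/3)·(y/x)^(2) = P_x/P_y.
Hence y/x = (3·P_x/P_y)^(1/(2)), i.e. raised to the 0.5 power.
With the ratio pinned down, the budget gives x* = M/(P_x + P_y·(y/x)) and y* = (y/x)·x*.
Numerically y/x = 1.068738, so x* = 412/(4.98 + 13.08·1.068738) = 21.731 and y* = 1.068738·21.731 = 23.2247.
Expenditure on y: 13.08·23.2247 = 303.7797; share = 0.7373.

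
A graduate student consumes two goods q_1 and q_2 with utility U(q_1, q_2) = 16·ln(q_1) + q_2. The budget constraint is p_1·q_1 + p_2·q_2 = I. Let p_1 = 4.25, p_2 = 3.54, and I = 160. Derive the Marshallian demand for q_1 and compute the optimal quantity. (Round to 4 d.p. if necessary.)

q_1* = 13.3271

MU_q_1 = 16/q_1, MU_q_2 = 1. Tangency: 16/q_1 = p_1/p_2.
So q_1*(p_1,p_2) = 16·p_2/p_1, independent of income; and q_2* = (I − 16·p_2)/p_2.
At the given prices: q_1* = 16·3.54/4.25 = 13.3271.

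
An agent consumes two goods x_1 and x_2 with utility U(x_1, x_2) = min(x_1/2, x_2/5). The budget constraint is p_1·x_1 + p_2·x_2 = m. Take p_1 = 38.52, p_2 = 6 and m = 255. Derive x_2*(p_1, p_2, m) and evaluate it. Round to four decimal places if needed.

x_2* = 11.9114

Leontief preferences: the optimum is at the kink where x_1/2 = x_2/5, i.e. x_2 = (5/2)·x_1.
Budget: p_1·x_1 + p_2·(5/2)·x_1 = m, so (2·p_1 + 5·p_2)·x_1 = 2·m.
Demand: x_1*(p_1,p_2,m) = 2·m/(2·p_1 + 5·p_2), x_2* = 5·m/(2·p_1 + 5·p_2).
Here 2·38.52 + 5·6 = 107.04, giving x_2* = 11.9114.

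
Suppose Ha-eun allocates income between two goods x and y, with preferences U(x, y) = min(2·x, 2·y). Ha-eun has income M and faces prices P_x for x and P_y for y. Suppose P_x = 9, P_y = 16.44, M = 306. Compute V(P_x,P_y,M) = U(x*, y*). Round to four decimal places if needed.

Leontief preferences: the optimum is at the kink where x/2 = y/2, i.e. y = x.
Budget: P_x·x + P_y·x = M, so (2·P_x + 2·P_y)·x = 2·M.
Demand: x*(P_x,P_y,M) = 2·M/(2·P_x + 2·P_y), y* = 2·M/(2·P_x + 2·P_y).
Here 2·9 + 2·16.44 = 50.88, giving x* = 12.0283 and y* = 12.0283.
Utility at the optimum: U(12.0283, 12.0283) = 24.0566.

V = 24.0566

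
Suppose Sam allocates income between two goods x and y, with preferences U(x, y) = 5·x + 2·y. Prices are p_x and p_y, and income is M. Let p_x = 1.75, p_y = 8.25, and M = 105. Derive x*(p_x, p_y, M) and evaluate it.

Perfect substitutes: compare marginal utility per dollar. 5/p_x vs 2/p_y → 2.8571 vs 0.2424.
x gives more utility per dollar, so spend all income on x: x* = M/p_x, y* = 0.
Numerically: x* = 60, y* = 0.

x* = 60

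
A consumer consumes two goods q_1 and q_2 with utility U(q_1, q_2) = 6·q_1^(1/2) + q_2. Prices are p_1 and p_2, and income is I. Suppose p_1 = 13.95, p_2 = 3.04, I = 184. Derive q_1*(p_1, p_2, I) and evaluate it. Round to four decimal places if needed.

q_1* = 0.4274

Thus q_1* = (3·p_2/p_1)² — independent of I — with the rest of income spent on q_2.
Plugging in: q_1* = (3·3.04/13.95)² = 0.4274.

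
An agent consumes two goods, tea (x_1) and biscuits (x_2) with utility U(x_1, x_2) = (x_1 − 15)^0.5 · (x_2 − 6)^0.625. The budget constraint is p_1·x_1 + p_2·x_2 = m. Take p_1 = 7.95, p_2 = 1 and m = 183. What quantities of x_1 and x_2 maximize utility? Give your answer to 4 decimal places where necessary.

After buying the subsistence bundle (15, 6), a share 4/9 of the remaining income goes to x_1: x_1* = 15 + 4/9·(m − 15p_1 − 6p_2)/p_1.
Discretionary income = 183 − 15·7.95 − 6·1 = 57.75; x_1* = 15 + 4/9·57.75/7.95 = 18.2285; x_2* = 6 + 5/9·57.75/1 = 38.0833.

x_1* = 18.2285, x_2* = 38.0833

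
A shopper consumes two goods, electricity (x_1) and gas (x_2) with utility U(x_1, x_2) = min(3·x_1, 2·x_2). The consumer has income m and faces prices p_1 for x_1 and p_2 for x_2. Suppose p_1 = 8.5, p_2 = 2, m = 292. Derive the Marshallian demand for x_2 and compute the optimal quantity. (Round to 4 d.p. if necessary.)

Leontief preferences: the optimum is at the kink where x_1/2 = x_2/3, i.e. x_2 = (3/2)·x_1.
Budget: p_1·x_1 + p_2·(3/2)·x_1 = m, so (2·p_1 + 3·p_2)·x_1 = 2·m.
Demand: x_1*(p_1,p_2,m) = 2·m/(2·p_1 + 3·p_2), x_2* = 3·m/(2·p_1 + 3·p_2).
Here 2·8.5 + 3·2 = 23, giving x_2* = 38.087.

x_2* = 38.087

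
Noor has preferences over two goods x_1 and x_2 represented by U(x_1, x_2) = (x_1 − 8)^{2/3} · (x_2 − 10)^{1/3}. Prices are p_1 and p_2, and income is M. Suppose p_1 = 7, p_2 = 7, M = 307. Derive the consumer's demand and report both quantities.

x_1* = 25.2381, x_2* = 18.619

Discretionary income = 307 − 8·7 − 10·7 = 181; x_1* = 8 + 2/3·181/7 = 25.2381; x_2* = 10 + 1/3·181/7 = 18.619.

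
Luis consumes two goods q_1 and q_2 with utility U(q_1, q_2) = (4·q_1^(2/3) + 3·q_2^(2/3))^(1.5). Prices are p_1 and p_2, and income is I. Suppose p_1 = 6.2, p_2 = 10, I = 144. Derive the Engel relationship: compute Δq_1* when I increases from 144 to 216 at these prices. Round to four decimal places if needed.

Δq_1* = 9.9924

From the CES first-order condition, (4/3)·(q_2/q_1)^(1/3) = p_1/p_2.
Solve for the ratio: q_2/q_1 = [(3/4)·p_1/p_2]^(3).
Substitute q_2 = (q_2/q_1)·q_1 into the budget: q_1* = I/(p_1 + p_2·(q_2/q_1)).
Numerically q_2/q_1 = 0.100545, so q_1* = 144/(6.2 + 10·0.100545) = 19.9849.
At I' = 216: q_1* = 29.9773. Change: 29.9773 − 19.9849 = 9.9924.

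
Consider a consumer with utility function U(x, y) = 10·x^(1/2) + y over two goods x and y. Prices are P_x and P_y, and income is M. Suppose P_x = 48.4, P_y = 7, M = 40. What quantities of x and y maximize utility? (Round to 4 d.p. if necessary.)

MU_x = 5/√x, MU_y = 1. Tangency: 5/√x = P_x/P_y.
Solve: √x = 5·P_y/P_x, so x*(P_x,P_y) = (5·P_y/P_x)², and y* = (M − P_x·x*)/P_y.
Plugging in: x* = (5·7/48.4)² = 0.5229, y* = 2.0986.

x* = 0.5229, y* = 2.0986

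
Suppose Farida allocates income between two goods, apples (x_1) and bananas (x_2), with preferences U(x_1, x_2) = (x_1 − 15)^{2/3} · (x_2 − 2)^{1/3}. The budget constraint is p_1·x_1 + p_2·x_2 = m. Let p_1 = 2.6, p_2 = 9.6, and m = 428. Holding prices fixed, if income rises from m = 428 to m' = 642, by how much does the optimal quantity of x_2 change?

Δx_2* = 7.4306

Let x_1' = x_1−15, x_2' = x_2−2. MRS = 2·x_2'/x_1' = p_1/p_2.
Substituting into the budget: x_1* = 15 + 2/3·(m − 15·p_1 − 2·p_2)/p_1, and x_2* = 2 + 1/3·(…)/p_2.
Discretionary income = 428 − 15·2.6 − 2·9.6 = 369.8; x_2* = 2 + 1/3·369.8/9.6 = 14.8403.
At m' = 642: x_2* = 22.2708. Change: 22.2708 − 14.8403 = 7.4306.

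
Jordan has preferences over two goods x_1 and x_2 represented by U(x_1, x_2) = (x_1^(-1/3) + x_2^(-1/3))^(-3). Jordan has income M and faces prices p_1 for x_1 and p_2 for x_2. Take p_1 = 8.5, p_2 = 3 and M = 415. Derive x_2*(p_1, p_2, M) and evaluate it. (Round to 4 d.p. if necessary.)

MU_x_1 ∝ x_1^(-4/3), MU_x_2 ∝ x_2^(-4/3), so MRS = (x_2/x_1)^(4/3) = p_1/p_2.
Hence x_2/x_1 = (p_1/p_2)^(1/(4/3)), i.e. raised to the 0.75 power.
Substitute x_2 = (x_2/x_1)·x_1 into the budget: x_1* = M/(p_1 + p_2·(x_2/x_1)).
Numerically x_2/x_1 = 2.183852, so x_1* = 415/(8.5 + 3·2.183852) = 27.5719 and x_2* = 2.183852·27.5719 = 60.213.

x_2* = 60.213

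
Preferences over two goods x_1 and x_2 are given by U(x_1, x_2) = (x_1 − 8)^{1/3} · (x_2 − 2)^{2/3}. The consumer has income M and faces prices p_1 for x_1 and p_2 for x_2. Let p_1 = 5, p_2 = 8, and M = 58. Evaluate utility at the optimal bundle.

This is Cobb-Douglas in (x_1−8, x_2−2): tangency gives 1/3·p_2·(x_2−2) = 2/3·p_1·(x_1−8).
Substituting into the budget: x_1* = 8 + 1/3·(M − 8·p_1 − 2·p_2)/p_1, and x_2* = 2 + 2/3·(…)/p_2.
Discretionary income = 58 − 8·5 − 2·8 = 2; x_1* = 8 + 1/3·2/5 = 8.1333; x_2* = 2 + 2/3·2/8 = 2.1667.
Utility at the optimum: U(8.1333, 2.1667) = 0.1547.

V = 0.1547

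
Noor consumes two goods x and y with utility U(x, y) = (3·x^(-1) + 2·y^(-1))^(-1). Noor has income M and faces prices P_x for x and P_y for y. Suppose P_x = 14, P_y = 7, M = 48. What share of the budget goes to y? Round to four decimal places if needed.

share on y = 0.366

With the ratio pinned down, the budget gives x* = M/(P_x + P_y·(y/x)) and y* = (y/x)·x*.
Numerically y/x = 1.154701, so x* = 48/(14 + 7·1.154701) = 2.1736 and y* = 1.154701·2.1736 = 2.5099.
Expenditure on y: 7·2.5099 = 17.5692; share = 0.366.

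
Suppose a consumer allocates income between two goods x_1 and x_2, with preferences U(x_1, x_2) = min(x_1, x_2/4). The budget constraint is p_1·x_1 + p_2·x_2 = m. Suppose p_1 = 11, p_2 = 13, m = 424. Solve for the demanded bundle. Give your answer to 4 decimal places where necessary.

x_1* = 6.7302, x_2* = 26.9206

Leontief preferences: the optimum is at the kink where x_1/1 = x_2/4, i.e. x_2 = 4·x_1.
Budget: p_1·x_1 + p_2·4·x_1 = m, so (p_1 + 4·p_2)·x_1 = m.
Demand: x_1*(p_1,p_2,m) = m/(p_1 + 4·p_2), x_2* = 4·m/(p_1 + 4·p_2).
Here 11 + 4·13 = 63, giving x_1* = 6.7302 and x_2* = 26.9206.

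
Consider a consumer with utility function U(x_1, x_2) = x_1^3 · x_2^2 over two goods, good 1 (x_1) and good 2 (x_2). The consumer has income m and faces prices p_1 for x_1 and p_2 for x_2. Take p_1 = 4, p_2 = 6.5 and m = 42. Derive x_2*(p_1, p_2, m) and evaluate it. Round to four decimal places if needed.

Demand: x_1*(p_1,p_2,m) = 0.6·m/p_1 and x_2* = 0.4·m/p_2.
At p_1=4, p_2=6.5, m=42: x_2* = 0.4·42/6.5 = 2.5846.

x_2* = 2.5846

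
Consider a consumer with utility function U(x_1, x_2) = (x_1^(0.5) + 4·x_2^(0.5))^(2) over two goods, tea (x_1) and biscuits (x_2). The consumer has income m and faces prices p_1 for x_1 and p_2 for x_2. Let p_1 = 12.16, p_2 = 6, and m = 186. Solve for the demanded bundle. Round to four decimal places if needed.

Substitute x_2 = (x_2/x_1)·x_1 into the budget: x_1* = m/(p_1 + p_2·(x_2/x_1)).
Numerically x_2/x_1 = 65.718044, so x_1* = 186/(12.16 + 6·65.718044) = 0.4576 and x_2* = 65.718044·0.4576 = 30.0726.

x_1* = 0.4576, x_2* = 30.0726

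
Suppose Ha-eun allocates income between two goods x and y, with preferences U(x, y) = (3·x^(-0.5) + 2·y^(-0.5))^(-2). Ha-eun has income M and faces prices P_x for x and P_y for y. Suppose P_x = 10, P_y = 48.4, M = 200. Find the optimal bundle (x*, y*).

x* = 8.7302, y* = 2.3285

From the CES first-order condition, (3/2)·(y/x)^(1.5) = P_x/P_y.
Hence y/x = ((2/3)·P_x/P_y)^(1/(1.5)), i.e. raised to the 2/3 power.
Substitute y = (y/x)·x into the budget: x* = M/(P_x + P_y·(y/x)).
Numerically y/x = 0.266712, so x* = 200/(10 + 48.4·0.266712) = 8.7302 and y* = 0.266712·8.7302 = 2.3285.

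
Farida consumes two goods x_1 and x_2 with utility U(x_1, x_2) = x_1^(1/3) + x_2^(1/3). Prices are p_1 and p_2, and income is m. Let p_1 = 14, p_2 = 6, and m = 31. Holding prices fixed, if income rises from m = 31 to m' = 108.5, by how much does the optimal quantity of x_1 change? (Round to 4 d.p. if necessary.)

Δx_1* = 2.1902

MU_x_1 ∝ x_1^(-2/3), MU_x_2 ∝ x_2^(-2/3), so MRS = (x_2/x_1)^(2/3) = p_1/p_2.
Hence x_2/x_1 = (p_1/p_2)^(1/(2/3)), i.e. raised to the 1.5 power.
Substitute x_2 = (x_2/x_1)·x_1 into the budget: x_1* = m/(p_1 + p_2·(x_2/x_1)).
Numerically x_2/x_1 = 3.564226, so x_1* = 31/(14 + 6·3.564226) = 0.8761.
At m' = 108.5: x_1* = 3.0662. Change: 3.0662 − 0.8761 = 2.1902.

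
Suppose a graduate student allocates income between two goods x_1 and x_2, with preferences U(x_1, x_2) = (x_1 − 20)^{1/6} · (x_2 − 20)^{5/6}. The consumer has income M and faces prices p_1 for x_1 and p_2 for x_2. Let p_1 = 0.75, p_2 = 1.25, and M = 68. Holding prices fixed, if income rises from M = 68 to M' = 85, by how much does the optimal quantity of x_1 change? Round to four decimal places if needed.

MRS = (1/5)·(x_2−20)/(x_1−20). Tangency with p_1/p_2 gives x_2−20 = 5·(p_1/p_2)·(x_1−20).
Substituting into the budget: x_1* = 20 + 1/6·(M − 20·p_1 − 20·p_2)/p_1, and x_2* = 20 + 5/6·(…)/p_2.
Discretionary income = 68 − 20·0.75 − 20·1.25 = 28; x_1* = 20 + 1/6·28/0.75 = 26.2222.
At M' = 85: x_1* = 30. Change: 30 − 26.2222 = 3.7778.

Δx_1* = 3.7778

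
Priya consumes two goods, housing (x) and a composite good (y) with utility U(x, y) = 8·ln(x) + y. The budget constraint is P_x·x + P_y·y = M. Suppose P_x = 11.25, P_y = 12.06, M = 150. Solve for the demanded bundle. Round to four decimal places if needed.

x* = 8.576, y* = 4.4378

Set MRS = P_x/P_y: (8/x)/1 = P_x/P_y.
So x*(P_x,P_y) = 8·P_y/P_x, independent of income; and y* = (M − 8·P_y)/P_y.
At the given prices: x* = 8·12.06/11.25 = 8.576, and y* = 4.4378.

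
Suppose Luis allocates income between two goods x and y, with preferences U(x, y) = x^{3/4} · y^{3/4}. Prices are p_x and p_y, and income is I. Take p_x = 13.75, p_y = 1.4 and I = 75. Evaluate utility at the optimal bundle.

V = 24.9876

Tangency: MRS = y/x = p_x/p_y.
Rearranging, p_y·y = p_x·x. Substituting into the budget gives p_x·x·(1 + 1) = I.
Demand: x*(p_x,p_y,I) = 0.5·I/p_x and y* = 0.5·I/p_y.
At p_x=13.75, p_y=1.4, I=75: x* = 0.5·75/13.75 = 2.7273, y* = 26.7857.
Utility at the optimum: U(2.7273, 26.7857) = 24.9876.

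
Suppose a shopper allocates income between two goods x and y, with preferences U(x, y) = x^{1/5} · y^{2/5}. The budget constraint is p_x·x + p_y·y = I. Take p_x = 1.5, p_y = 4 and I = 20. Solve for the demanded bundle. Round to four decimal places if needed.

MU_x/MU_y = (0.2·y)/(0.4·x); tangency sets this equal to p_x/p_y.
Rearranging, p_y·y = 2·p_x·x. Substituting into the budget gives p_x·x·(1 + 2) = I.
Demand: x*(p_x,p_y,I) = 1/3·I/p_x and y* = 2/3·I/p_y.
At p_x=1.5, p_y=4, I=20: x* = 1/3·20/1.5 = 4.4444, y* = 3.3333.

x* = 4.4444, y* = 3.3333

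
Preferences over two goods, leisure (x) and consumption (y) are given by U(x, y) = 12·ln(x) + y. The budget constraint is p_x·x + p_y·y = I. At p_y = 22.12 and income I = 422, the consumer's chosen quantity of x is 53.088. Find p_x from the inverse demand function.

p_x = 5

Set MRS = p_x/p_y: (12/x)/1 = p_x/p_y.
So x*(p_x,p_y) = 12·p_y/p_x, independent of income; and y* = (I − 12·p_y)/p_y.
Set x* = 53.088 in the demand function and solve for p_x: p_x = 5.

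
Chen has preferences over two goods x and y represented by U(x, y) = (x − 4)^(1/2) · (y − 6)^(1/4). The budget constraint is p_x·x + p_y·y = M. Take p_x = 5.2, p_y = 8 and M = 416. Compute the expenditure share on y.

This is Cobb-Douglas in (x−4, y−6): tangency gives 0.5·p_y·(y−6) = 0.25·p_x·(x−4).
After buying the subsistence bundle (4, 6), a share 2/3 of the remaining income goes to x: x* = 4 + 2/3·(M − 4p_x − 6p_y)/p_x.
Discretionary income = 416 − 4·5.2 − 6·8 = 347.2; x* = 4 + 2/3·347.2/5.2 = 48.5128; y* = 6 + 1/3·347.2/8 = 20.4667.
Expenditure on y: 8·20.4667 = 163.7333; share = 0.3936.

share on y = 0.3936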